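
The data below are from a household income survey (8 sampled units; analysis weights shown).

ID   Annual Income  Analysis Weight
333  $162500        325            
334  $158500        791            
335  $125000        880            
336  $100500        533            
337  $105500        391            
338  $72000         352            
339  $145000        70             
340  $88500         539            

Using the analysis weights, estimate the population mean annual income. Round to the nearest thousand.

Weighted sum = 162500×325 + 158500×791 + 125000×880 + 100500×533 + 105500×391 + 72000×352 + 145000×70 + 88500×539
  = 466198500
Sum of weights = 325 + 791 + 880 + 533 + 391 + 352 + 70 + 539 = 3881
Weighted mean = 466198500 / 3881 = 120123.29

120000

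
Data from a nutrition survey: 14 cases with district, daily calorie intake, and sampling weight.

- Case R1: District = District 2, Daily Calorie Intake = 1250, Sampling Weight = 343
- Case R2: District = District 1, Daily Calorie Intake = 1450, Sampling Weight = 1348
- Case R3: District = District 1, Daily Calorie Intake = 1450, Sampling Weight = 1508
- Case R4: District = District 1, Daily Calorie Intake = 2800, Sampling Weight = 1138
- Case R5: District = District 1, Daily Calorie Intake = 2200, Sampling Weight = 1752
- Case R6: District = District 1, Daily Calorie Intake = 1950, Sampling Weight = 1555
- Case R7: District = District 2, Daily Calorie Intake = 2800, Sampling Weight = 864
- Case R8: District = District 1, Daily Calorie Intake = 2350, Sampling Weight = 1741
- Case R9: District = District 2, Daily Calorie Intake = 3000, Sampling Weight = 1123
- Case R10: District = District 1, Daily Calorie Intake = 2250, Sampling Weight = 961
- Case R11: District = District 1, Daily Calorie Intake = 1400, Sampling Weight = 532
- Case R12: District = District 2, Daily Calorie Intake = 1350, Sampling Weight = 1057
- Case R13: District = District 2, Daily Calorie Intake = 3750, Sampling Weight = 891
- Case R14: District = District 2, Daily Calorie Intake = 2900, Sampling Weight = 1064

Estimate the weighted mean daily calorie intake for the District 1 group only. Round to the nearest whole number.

2014

District 1 rows: R2, R3, R4, R5, R6, R8, R10, R11
Weighted sum = 1450×1348 + 1450×1508 + 2800×1138 + 2200×1752 + 1950×1555 + 2350×1741 + 2250×961 + 1400×532
  = 21212650
Sum of weights = 1348 + 1508 + 1138 + 1752 + 1555 + 1741 + 961 + 532 = 10535
Weighted mean = 21212650 / 10535 = 2013.5406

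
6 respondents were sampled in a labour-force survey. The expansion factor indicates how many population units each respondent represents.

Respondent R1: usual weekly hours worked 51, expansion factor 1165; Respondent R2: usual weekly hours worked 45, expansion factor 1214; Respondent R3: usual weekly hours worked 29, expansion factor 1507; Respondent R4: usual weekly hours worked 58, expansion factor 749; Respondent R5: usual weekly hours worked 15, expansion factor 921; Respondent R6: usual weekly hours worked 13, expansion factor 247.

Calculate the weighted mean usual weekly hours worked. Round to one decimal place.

37.6

Weighted sum = 51×1165 + 45×1214 + 29×1507 + 58×749 + 15×921 + 13×247
  = 59415 + 54630 + 43703 + 43442 + 13815 + 3211 = 218216
Sum of weights = 5803
Weighted mean = 218216 / 5803 = 37.603998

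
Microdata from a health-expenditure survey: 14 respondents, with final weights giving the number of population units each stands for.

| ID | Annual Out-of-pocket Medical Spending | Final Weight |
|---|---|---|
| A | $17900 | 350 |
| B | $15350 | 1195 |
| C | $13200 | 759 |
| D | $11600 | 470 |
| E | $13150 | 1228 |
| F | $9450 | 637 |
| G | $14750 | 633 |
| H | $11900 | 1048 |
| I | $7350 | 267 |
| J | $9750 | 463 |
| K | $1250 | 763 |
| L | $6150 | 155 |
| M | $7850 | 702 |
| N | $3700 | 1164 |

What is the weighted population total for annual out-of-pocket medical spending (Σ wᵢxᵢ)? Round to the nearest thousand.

Weighted total = 102256050

102256000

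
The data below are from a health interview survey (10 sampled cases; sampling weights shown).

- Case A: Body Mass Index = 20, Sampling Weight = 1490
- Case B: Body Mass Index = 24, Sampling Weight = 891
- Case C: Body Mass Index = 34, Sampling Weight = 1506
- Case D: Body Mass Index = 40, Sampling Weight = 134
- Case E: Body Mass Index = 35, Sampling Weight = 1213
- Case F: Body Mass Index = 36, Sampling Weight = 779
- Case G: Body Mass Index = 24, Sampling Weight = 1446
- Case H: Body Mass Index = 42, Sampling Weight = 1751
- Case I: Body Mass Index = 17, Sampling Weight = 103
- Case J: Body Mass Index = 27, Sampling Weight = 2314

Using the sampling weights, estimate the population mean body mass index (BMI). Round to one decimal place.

Weighted sum = 20×1490 + 24×891 + 34×1506 + 40×134 + 35×1213 + 36×779 + 24×1446 + 42×1751 + 17×103 + 27×2314
  = 350722
Sum of weights = 1490 + 891 + 1506 + 134 + 1213 + 779 + 1446 + 1751 + 103 + 2314 = 11627
Weighted mean = 350722 / 11627 = 30.164445

30.2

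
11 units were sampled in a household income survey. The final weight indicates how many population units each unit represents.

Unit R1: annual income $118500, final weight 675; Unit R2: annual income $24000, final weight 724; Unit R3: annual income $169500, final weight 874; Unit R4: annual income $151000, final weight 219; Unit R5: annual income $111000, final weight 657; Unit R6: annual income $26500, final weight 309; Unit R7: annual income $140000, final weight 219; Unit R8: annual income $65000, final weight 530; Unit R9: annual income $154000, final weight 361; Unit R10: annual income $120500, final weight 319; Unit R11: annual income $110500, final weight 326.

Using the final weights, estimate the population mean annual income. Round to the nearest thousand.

106000

Weighted sum = 118500×675 + 24000×724 + 169500×874 + 151000×219 + 111000×657 + 26500×309 + 140000×219 + 65000×530 + 154000×361 + 120500×319 + 110500×326
  = 554857500
Sum of weights = 675 + 724 + 874 + 219 + 657 + 309 + 219 + 530 + 361 + 319 + 326 = 5213
Weighted mean = 554857500 / 5213 = 106437.27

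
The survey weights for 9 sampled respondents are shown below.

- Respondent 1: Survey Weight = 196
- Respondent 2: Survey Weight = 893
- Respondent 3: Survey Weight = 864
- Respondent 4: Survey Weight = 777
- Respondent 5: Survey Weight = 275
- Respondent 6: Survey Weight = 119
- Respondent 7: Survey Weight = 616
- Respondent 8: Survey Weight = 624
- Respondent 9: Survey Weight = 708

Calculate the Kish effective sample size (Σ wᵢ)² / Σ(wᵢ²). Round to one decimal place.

7.3

Σ wᵢ = 5072
Σ wᵢ² = 38416 + 797449 + 746496 + 603729 + 75625 + 14161 + 379456 + 389376 + 501264 = 3545972
n_eff = 5072² / 3545972 = 25725184 / 3545972 = 7.2547623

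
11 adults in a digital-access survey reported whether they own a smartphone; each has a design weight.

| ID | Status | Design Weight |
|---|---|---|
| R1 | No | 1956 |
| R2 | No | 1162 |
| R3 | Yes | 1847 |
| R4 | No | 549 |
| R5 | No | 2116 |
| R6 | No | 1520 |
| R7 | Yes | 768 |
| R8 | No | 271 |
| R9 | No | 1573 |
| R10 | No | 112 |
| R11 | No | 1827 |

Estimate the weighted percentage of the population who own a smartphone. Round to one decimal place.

Sum of weights for 'Yes' = 1847 + 768 = 2615
Total weight = 1956 + 1162 + 1847 + 549 + 2116 + 1520 + 768 + 271 + 1573 + 112 + 1827 = 13701
Weighted proportion = 2615 / 13701 = 0.19086198 → 19.086198%

19.1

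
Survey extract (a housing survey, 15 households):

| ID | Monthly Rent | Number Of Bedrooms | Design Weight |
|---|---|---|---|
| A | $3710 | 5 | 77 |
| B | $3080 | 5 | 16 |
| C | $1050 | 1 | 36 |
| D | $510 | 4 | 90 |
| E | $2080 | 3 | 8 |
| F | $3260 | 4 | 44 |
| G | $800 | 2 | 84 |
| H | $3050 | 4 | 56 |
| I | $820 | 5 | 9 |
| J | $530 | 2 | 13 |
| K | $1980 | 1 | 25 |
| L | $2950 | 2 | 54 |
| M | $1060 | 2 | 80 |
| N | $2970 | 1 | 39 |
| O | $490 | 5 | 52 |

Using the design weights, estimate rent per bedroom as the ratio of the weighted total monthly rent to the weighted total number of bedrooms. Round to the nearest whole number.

Σ wᵢ·y = 1265910
Σ wᵢ·x = 2116
Ratio = 1265910 / 2116 = 598.25614

598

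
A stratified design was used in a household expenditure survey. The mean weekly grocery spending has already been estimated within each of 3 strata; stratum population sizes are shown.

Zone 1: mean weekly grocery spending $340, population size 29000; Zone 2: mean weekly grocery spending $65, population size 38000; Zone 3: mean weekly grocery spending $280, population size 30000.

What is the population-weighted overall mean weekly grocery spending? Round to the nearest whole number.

Σ Nₕ·x̄ₕ = 20730000
Σ Nₕ = 97000
Overall mean = 20730000 / 97000 = 213.71134

214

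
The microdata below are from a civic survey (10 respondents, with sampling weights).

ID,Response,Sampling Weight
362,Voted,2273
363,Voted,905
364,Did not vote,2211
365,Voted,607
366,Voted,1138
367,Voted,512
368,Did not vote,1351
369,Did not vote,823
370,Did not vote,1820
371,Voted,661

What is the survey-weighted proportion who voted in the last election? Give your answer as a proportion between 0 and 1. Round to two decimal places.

0.50

Sum of weights for 'Voted' = 2273 + 905 + 607 + 1138 + 512 + 661 = 6096
Total weight = 2273 + 905 + 2211 + 607 + 1138 + 512 + 1351 + 823 + 1820 + 661 = 12301
Weighted proportion = 6096 / 12301 = 0.49556947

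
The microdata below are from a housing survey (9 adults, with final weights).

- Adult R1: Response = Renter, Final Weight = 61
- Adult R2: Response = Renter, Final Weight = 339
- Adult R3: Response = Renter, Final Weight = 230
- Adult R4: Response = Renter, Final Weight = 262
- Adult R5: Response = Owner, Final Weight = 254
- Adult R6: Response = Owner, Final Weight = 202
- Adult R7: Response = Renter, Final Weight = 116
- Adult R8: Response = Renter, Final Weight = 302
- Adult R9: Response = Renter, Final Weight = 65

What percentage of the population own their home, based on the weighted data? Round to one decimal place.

24.9

Sum of weights for 'Owner' = 254 + 202 = 456
Total weight = 61 + 339 + 230 + 262 + 254 + 202 + 116 + 302 + 65 = 1831
Weighted proportion = 456 / 1831 = 0.24904424 → 24.904424%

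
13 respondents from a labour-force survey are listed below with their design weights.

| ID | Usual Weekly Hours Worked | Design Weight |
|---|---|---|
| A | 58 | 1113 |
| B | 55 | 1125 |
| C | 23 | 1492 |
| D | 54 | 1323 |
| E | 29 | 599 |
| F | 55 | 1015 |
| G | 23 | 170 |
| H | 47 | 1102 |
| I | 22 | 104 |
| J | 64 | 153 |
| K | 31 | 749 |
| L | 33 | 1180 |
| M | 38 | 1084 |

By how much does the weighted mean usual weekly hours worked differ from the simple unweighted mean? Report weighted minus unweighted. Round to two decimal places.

Unweighted sum = 532
Unweighted mean = 532 / 13 = 40.923077
Weighted sum = 476518
Sum of weights = 11209
Weighted mean = 476518 / 11209 = 42.512089
Difference (weighted minus unweighted) = 1.5890116

1.59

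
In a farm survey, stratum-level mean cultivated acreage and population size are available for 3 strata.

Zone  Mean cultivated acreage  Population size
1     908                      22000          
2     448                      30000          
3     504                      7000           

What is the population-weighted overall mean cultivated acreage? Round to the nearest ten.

Σ Nₕ·x̄ₕ = 908×22000 + 448×30000 + 504×7000
  = 19976000 + 13440000 + 3528000 = 36944000
Σ Nₕ = 22000 + 30000 + 7000 = 59000
Overall mean = 36944000 / 59000 = 626.16949

630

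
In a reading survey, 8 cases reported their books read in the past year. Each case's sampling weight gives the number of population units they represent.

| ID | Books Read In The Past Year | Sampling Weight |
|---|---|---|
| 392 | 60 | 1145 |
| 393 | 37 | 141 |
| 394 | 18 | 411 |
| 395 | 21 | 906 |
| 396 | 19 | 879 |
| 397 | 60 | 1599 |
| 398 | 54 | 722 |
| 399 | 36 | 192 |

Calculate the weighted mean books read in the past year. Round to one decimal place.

Weighted sum = 258882
Sum of weights = 1145 + 141 + 411 + 906 + 879 + 1599 + 722 + 192 = 5995
Weighted mean = 258882 / 5995 = 43.182986

43.2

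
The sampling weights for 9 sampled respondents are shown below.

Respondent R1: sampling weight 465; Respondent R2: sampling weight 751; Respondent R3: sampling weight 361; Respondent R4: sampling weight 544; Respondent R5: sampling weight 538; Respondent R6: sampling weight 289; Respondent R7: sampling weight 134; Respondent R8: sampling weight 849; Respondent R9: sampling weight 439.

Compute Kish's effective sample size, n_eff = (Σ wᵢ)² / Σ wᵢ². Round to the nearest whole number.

8

Σ wᵢ = 465 + 751 + 361 + 544 + 538 + 289 + 134 + 849 + 439 = 4370
Σ wᵢ² = 216225 + 564001 + 130321 + 295936 + 289444 + 83521 + 17956 + 720801 + 192721 = 2510926
n_eff = 4370² / 2510926 = 19096900 / 2510926 = 7.6055208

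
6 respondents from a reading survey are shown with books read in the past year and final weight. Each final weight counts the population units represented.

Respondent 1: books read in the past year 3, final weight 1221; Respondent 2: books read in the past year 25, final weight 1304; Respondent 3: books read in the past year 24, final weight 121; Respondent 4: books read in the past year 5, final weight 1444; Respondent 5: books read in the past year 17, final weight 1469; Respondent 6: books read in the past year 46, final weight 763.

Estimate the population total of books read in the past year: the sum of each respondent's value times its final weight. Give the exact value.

106458

Weighted total = 3×1221 + 25×1304 + 24×121 + 5×1444 + 17×1469 + 46×763
  = 3663 + 32600 + 2904 + 7220 + 24973 + 35098 = 106458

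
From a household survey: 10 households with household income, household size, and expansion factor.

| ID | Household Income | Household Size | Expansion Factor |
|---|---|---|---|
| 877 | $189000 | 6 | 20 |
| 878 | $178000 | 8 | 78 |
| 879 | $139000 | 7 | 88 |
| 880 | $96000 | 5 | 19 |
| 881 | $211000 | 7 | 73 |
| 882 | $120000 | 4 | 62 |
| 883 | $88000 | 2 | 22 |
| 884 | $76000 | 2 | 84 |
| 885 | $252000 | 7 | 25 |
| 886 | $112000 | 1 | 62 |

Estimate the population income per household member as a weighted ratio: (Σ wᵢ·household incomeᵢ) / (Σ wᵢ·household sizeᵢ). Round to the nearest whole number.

Σ wᵢ·y = 76127000
Σ wᵢ·x = 6×20 + 8×78 + 7×88 + 5×19 + 7×73 + 4×62 + 2×22 + 2×84 + 7×25 + 1×62
  = 120 + 624 + 616 + 95 + 511 + 248 + 44 + 168 + 175 + 62 = 2663
Ratio = 76127000 / 2663 = 28586.932

28587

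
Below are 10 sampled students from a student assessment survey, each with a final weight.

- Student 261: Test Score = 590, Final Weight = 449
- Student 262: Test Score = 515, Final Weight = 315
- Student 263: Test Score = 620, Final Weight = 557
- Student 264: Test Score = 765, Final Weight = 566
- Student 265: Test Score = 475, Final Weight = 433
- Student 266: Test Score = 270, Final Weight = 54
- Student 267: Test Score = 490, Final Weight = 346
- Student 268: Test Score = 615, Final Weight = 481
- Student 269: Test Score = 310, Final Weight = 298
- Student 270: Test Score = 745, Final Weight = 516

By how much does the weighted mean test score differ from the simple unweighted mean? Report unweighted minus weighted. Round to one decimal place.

-50.3

Unweighted sum = 5395
Unweighted mean = 5395 / 10 = 539.5
Weighted sum = 2367875
Sum of weights = 4015
Weighted mean = 2367875 / 4015 = 589.75716
Difference (unweighted minus weighted) = -50.257161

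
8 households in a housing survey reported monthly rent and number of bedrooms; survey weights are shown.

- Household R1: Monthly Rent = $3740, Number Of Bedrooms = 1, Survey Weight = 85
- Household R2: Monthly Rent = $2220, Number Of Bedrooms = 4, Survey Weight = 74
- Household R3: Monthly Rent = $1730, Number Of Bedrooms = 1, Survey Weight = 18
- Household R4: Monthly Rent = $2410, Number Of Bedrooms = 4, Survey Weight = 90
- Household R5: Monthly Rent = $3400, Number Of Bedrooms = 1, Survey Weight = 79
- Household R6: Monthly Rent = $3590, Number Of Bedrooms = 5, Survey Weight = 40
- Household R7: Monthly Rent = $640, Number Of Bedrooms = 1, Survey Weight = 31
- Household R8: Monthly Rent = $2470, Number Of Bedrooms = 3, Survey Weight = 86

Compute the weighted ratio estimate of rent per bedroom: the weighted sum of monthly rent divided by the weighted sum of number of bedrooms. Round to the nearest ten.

Σ wᵢ·y = 1374680
Σ wᵢ·x = 1×85 + 4×74 + 1×18 + 4×90 + 1×79 + 5×40 + 1×31 + 3×86
  = 85 + 296 + 18 + 360 + 79 + 200 + 31 + 258 = 1327
Ratio = 1374680 / 1327 = 1035.9307

1040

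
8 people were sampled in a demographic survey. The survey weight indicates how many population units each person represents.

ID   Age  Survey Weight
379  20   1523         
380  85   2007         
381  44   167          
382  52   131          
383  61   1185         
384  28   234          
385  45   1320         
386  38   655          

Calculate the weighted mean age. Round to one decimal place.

52.4

Weighted sum = 20×1523 + 85×2007 + 44×167 + 52×131 + 61×1185 + 28×234 + 45×1320 + 38×655
  = 30460 + 170595 + 7348 + 6812 + 72285 + 6552 + 59400 + 24890 = 378342
Sum of weights = 1523 + 2007 + 167 + 131 + 1185 + 234 + 1320 + 655 = 7222
Weighted mean = 378342 / 7222 = 52.387427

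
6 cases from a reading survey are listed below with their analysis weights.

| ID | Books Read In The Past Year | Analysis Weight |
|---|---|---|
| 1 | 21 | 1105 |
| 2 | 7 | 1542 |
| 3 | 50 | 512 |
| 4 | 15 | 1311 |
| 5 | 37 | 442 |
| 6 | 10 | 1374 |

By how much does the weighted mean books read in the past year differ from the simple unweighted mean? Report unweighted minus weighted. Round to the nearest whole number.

Unweighted sum = 21 + 7 + 50 + 15 + 37 + 10 = 140
Unweighted mean = 140 / 6 = 23.333333
Weighted sum = 21×1105 + 7×1542 + 50×512 + 15×1311 + 37×442 + 10×1374
  = 23205 + 10794 + 25600 + 19665 + 16354 + 13740 = 109358
Sum of weights = 6286
Weighted mean = 109358 / 6286 = 17.397073
Difference (unweighted minus weighted) = 5.9362605

6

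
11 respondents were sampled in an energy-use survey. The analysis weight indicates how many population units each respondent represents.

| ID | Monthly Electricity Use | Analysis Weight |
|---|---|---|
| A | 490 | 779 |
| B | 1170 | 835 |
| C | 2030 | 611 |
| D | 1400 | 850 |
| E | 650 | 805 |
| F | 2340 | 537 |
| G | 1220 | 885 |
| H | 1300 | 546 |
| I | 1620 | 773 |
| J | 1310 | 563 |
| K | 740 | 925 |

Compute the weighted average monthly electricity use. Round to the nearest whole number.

Weighted sum = 490×779 + 1170×835 + 2030×611 + 1400×850 + 650×805 + 2340×537 + 1220×885 + 1300×546 + 1620×773 + 1310×563 + 740×925
  = 381710 + 976950 + 1240330 + 1190000 + 523250 + 1256580 + 1079700 + 709800 + 1252260 + 737530 + 684500 = 10032610
Sum of weights = 779 + 835 + 611 + 850 + 805 + 537 + 885 + 546 + 773 + 563 + 925 = 8109
Weighted mean = 10032610 / 8109 = 1237.2191

1237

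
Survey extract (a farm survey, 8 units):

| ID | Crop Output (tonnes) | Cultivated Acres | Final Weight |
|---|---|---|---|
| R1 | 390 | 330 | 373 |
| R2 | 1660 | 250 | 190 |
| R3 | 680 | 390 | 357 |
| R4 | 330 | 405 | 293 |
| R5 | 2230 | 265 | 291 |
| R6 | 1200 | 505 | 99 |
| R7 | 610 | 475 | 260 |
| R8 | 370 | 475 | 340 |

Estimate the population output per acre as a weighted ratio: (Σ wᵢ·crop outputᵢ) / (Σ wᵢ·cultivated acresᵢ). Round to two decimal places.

2.20

Σ wᵢ·y = 1852450
Σ wᵢ·x = 330×373 + 250×190 + 390×357 + 405×293 + 265×291 + 505×99 + 475×260 + 475×340
  = 123090 + 47500 + 139230 + 118665 + 77115 + 49995 + 123500 + 161500 = 840595
Ratio = 1852450 / 840595 = 2.2037366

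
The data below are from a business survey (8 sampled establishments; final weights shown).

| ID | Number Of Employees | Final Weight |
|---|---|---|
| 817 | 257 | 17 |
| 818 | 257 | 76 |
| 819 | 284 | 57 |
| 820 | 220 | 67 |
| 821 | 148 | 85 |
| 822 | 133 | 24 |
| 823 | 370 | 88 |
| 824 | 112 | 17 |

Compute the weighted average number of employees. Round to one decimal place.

Weighted sum = 257×17 + 257×76 + 284×57 + 220×67 + 148×85 + 133×24 + 370×88 + 112×17
  = 105065
Sum of weights = 17 + 76 + 57 + 67 + 85 + 24 + 88 + 17 = 431
Weighted mean = 105065 / 431 = 243.7703

243.8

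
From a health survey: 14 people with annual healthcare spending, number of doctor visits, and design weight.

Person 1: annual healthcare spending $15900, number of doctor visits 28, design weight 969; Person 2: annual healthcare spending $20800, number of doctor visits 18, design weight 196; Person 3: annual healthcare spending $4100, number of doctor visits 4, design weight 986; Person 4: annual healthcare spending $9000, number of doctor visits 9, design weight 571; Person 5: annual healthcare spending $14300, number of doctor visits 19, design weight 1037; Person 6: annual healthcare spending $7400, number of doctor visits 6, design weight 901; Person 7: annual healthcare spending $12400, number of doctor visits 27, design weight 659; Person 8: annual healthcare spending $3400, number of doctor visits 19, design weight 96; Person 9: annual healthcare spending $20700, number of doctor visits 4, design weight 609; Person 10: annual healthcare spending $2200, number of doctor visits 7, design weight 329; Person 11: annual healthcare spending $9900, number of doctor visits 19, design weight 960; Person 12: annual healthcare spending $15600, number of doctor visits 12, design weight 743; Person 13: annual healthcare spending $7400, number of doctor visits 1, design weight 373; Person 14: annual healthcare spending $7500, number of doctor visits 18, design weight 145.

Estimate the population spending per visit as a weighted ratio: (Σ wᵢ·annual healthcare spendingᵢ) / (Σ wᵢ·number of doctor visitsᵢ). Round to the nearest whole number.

Σ wᵢ·y = 96932600
Σ wᵢ·x = 119347
Ratio = 96932600 / 119347 = 812.19134

812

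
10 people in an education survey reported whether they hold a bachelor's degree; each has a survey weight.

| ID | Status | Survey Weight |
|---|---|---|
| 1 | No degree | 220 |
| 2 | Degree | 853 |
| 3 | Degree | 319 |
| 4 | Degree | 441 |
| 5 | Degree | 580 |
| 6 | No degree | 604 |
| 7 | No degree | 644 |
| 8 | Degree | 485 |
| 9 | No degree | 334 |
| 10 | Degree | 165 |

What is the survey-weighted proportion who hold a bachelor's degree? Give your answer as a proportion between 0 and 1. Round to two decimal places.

0.61

Sum of weights for 'Degree' = 853 + 319 + 441 + 580 + 485 + 165 = 2843
Total weight = 220 + 853 + 319 + 441 + 580 + 604 + 644 + 485 + 334 + 165 = 4645
Weighted proportion = 2843 / 4645 = 0.61205597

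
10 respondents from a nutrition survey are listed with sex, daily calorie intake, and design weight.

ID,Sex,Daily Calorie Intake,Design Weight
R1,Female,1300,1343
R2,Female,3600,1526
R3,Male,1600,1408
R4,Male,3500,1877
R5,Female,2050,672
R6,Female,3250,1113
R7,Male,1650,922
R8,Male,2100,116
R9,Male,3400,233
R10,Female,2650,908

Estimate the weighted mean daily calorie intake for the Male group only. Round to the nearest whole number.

2498

Male rows: R3, R4, R7, R8, R9
Weighted sum = 1600×1408 + 3500×1877 + 1650×922 + 2100×116 + 3400×233
  = 2252800 + 6569500 + 1521300 + 243600 + 792200 = 11379400
Sum of weights = 1408 + 1877 + 922 + 116 + 233 = 4556
Weighted mean = 11379400 / 4556 = 2497.6734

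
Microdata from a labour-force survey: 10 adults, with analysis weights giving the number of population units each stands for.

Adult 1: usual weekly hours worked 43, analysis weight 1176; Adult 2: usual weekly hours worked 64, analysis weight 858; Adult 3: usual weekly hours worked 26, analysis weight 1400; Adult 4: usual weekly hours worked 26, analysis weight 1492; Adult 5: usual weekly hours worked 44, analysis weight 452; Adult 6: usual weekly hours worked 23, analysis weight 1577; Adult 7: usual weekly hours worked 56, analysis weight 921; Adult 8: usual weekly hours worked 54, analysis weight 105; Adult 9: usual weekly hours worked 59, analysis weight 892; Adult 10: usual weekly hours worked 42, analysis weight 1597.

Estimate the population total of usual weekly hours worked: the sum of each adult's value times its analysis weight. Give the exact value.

Weighted total = 43×1176 + 64×858 + 26×1400 + 26×1492 + 44×452 + 23×1577 + 56×921 + 54×105 + 59×892 + 42×1597
  = 50568 + 54912 + 36400 + 38792 + 19888 + 36271 + 51576 + 5670 + 52628 + 67074 = 413779

413779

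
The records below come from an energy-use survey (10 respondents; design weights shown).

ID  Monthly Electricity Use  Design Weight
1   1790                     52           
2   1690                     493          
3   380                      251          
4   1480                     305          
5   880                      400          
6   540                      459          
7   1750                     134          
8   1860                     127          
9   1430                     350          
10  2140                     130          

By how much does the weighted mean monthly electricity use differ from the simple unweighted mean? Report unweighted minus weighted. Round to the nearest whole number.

164

Unweighted sum = 1790 + 1690 + 380 + 1480 + 880 + 540 + 1750 + 1860 + 1430 + 2140 = 13940
Unweighted mean = 13940 / 10 = 1394
Weighted sum = 1790×52 + 1690×493 + 380×251 + 1480×305 + 880×400 + 540×459 + 1750×134 + 1860×127 + 1430×350 + 2140×130
  = 93080 + 833170 + 95380 + 451400 + 352000 + 247860 + 234500 + 236220 + 500500 + 278200 = 3322310
Sum of weights = 52 + 493 + 251 + 305 + 400 + 459 + 134 + 127 + 350 + 130 = 2701
Weighted mean = 3322310 / 2701 = 1230.0296
Difference (unweighted minus weighted) = 163.97038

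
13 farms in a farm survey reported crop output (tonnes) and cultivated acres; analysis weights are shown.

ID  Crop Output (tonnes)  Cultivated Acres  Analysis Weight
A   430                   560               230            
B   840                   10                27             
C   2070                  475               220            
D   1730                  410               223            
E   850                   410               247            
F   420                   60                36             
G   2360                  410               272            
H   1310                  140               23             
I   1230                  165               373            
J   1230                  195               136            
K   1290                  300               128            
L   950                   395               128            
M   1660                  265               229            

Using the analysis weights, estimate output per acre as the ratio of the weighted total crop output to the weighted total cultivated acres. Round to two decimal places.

4.04

Σ wᵢ·y = 3152820
Σ wᵢ·x = 780880
Ratio = 3152820 / 780880 = 4.0375218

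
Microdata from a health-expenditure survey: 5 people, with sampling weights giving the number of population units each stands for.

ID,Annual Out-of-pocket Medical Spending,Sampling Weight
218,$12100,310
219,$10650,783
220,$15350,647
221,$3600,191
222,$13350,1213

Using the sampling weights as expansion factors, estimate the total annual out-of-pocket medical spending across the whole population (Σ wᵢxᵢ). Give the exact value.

Weighted total = 12100×310 + 10650×783 + 15350×647 + 3600×191 + 13350×1213
  = 38902550

38902550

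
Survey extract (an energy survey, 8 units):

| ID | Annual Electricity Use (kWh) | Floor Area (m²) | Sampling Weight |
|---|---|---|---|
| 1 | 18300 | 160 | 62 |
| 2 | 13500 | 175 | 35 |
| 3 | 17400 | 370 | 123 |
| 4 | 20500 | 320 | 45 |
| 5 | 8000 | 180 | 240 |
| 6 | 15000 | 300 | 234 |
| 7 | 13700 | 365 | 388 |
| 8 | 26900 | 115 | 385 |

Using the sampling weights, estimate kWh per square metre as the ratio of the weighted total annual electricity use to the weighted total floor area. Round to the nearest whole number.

Σ wᵢ·y = 25771900
Σ wᵢ·x = 160×62 + 175×35 + 370×123 + 320×45 + 180×240 + 300×234 + 365×388 + 115×385
  = 375250
Ratio = 25771900 / 375250 = 68.67928

69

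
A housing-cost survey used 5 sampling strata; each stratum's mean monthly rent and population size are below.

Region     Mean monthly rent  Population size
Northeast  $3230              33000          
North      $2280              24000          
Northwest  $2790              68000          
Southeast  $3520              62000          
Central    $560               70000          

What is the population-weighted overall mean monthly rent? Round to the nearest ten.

2370

Σ Nₕ·x̄ₕ = 3230×33000 + 2280×24000 + 2790×68000 + 3520×62000 + 560×70000
  = 608470000
Σ Nₕ = 33000 + 24000 + 68000 + 62000 + 70000 = 257000
Overall mean = 608470000 / 257000 = 2367.5875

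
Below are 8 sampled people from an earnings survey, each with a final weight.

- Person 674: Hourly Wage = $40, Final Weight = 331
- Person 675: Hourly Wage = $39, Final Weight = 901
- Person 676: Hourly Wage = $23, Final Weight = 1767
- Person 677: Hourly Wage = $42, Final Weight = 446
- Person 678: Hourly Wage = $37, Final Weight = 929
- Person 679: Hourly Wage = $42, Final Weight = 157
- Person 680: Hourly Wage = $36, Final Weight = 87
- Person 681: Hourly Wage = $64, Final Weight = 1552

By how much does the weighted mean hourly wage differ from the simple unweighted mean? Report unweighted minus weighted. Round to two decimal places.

-0.33

Unweighted sum = 40 + 39 + 23 + 42 + 37 + 42 + 36 + 64 = 323
Unweighted mean = 323 / 8 = 40.375
Weighted sum = 40×331 + 39×901 + 23×1767 + 42×446 + 37×929 + 42×157 + 36×87 + 64×1552
  = 13240 + 35139 + 40641 + 18732 + 34373 + 6594 + 3132 + 99328 = 251179
Sum of weights = 6170
Weighted mean = 251179 / 6170 = 40.709724
Difference (unweighted minus weighted) = -0.33472447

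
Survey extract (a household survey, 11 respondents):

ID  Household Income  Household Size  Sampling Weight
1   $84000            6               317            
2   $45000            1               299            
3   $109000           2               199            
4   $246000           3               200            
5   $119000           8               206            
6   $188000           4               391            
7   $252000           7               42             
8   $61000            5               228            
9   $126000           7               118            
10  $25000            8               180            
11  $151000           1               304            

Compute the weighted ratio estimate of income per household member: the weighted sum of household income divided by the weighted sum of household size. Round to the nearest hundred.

Σ wᵢ·y = 298760000
Σ wᵢ·x = 6×317 + 1×299 + 2×199 + 3×200 + 8×206 + 4×391 + 7×42 + 5×228 + 7×118 + 8×180 + 1×304
  = 1902 + 299 + 398 + 600 + 1648 + 1564 + 294 + 1140 + 826 + 1440 + 304 = 10415
Ratio = 298760000 / 10415 = 28685.55

28700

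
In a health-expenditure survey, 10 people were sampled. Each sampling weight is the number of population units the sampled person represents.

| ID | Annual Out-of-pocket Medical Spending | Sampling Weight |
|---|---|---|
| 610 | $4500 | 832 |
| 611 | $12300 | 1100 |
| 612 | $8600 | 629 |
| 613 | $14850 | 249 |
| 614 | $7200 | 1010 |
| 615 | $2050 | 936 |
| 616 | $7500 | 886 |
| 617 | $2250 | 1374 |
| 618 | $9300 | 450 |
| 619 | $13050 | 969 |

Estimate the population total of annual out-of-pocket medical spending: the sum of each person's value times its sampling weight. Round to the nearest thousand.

62139000

Weighted total = 4500×832 + 12300×1100 + 8600×629 + 14850×249 + 7200×1010 + 2050×936 + 7500×886 + 2250×1374 + 9300×450 + 13050×969
  = 3744000 + 13530000 + 5409400 + 3697650 + 7272000 + 1918800 + 6645000 + 3091500 + 4185000 + 12645450 = 62138800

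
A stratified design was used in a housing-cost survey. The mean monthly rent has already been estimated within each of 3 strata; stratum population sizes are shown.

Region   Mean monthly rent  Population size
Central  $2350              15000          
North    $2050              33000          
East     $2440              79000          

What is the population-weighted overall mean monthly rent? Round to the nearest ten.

2330

Σ Nₕ·x̄ₕ = 2350×15000 + 2050×33000 + 2440×79000
  = 295660000
Σ Nₕ = 15000 + 33000 + 79000 = 127000
Overall mean = 295660000 / 127000 = 2328.0315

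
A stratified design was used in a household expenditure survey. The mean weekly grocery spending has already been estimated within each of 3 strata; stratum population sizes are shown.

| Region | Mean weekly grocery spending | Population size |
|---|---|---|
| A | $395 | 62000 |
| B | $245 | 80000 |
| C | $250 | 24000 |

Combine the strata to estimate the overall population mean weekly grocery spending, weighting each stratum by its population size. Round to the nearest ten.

300

Σ Nₕ·x̄ₕ = 395×62000 + 245×80000 + 250×24000
  = 24490000 + 19600000 + 6000000 = 50090000
Σ Nₕ = 62000 + 80000 + 24000 = 166000
Overall mean = 50090000 / 166000 = 301.74699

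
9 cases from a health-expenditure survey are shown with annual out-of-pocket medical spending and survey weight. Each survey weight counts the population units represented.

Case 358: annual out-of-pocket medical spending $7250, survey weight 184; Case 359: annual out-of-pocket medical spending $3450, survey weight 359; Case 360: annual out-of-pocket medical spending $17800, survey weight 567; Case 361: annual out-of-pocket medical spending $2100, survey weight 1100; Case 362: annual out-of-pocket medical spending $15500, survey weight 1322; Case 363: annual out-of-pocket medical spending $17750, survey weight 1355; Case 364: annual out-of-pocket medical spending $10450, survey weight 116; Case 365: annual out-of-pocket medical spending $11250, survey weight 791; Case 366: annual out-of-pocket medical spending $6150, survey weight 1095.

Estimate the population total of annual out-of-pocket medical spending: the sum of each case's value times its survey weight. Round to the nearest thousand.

Weighted total = 7250×184 + 3450×359 + 17800×567 + 2100×1100 + 15500×1322 + 17750×1355 + 10450×116 + 11250×791 + 6150×1095
  = 1334000 + 1238550 + 10092600 + 2310000 + 20491000 + 24051250 + 1212200 + 8898750 + 6734250 = 76362600

76363000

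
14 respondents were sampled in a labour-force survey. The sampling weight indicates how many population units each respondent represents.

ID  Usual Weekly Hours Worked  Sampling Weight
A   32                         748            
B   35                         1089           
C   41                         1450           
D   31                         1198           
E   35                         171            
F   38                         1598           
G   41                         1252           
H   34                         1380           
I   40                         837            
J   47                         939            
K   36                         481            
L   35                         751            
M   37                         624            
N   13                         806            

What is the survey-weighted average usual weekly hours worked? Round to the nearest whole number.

Weighted sum = 478380
Sum of weights = 13324
Weighted mean = 478380 / 13324 = 35.903633

36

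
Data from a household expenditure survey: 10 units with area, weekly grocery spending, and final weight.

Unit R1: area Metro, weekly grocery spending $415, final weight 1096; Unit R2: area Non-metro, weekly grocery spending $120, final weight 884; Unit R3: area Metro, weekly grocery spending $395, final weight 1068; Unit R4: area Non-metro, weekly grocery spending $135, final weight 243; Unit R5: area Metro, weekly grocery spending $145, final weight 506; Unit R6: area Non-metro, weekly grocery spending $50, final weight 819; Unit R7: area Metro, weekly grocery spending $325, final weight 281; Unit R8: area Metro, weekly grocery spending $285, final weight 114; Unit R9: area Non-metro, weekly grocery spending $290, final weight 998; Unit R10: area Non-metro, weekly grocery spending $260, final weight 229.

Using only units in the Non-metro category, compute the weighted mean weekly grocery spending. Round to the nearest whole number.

Non-metro rows: R2, R4, R6, R9, R10
Weighted sum = 120×884 + 135×243 + 50×819 + 290×998 + 260×229
  = 106080 + 32805 + 40950 + 289420 + 59540 = 528795
Sum of weights = 884 + 243 + 819 + 998 + 229 = 3173
Weighted mean = 528795 / 3173 = 166.65459

167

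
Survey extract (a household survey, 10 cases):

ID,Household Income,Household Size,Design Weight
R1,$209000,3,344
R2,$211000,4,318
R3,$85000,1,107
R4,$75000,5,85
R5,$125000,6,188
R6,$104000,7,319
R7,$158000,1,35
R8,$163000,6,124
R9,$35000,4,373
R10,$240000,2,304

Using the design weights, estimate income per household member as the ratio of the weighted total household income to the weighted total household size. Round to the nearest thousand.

36000

Σ wᵢ·y = 209000×344 + 211000×318 + 85000×107 + 75000×85 + 125000×188 + 104000×319 + 158000×35 + 163000×124 + 35000×373 + 240000×304
  = 71896000 + 67098000 + 9095000 + 6375000 + 23500000 + 33176000 + 5530000 + 20212000 + 13055000 + 72960000 = 322897000
Σ wᵢ·x = 3×344 + 4×318 + 1×107 + 5×85 + 6×188 + 7×319 + 1×35 + 6×124 + 4×373 + 2×304
  = 1032 + 1272 + 107 + 425 + 1128 + 2233 + 35 + 744 + 1492 + 608 = 9076
Ratio = 322897000 / 9076 = 35577.016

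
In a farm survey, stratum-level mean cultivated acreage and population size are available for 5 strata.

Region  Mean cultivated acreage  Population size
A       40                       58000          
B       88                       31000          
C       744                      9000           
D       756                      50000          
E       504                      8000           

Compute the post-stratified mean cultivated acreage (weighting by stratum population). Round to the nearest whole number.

Σ Nₕ·x̄ₕ = 40×58000 + 88×31000 + 744×9000 + 756×50000 + 504×8000
  = 53576000
Σ Nₕ = 156000
Overall mean = 53576000 / 156000 = 343.4359

343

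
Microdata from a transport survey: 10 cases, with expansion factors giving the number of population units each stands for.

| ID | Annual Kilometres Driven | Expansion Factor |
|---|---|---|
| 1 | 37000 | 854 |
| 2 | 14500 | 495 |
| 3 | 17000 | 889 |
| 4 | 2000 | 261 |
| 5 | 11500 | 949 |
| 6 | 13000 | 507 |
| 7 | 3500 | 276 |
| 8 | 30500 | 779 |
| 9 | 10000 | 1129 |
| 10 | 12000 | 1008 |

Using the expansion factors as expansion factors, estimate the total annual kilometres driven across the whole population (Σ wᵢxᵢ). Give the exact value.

Weighted total = 37000×854 + 14500×495 + 17000×889 + 2000×261 + 11500×949 + 13000×507 + 3500×276 + 30500×779 + 10000×1129 + 12000×1008
  = 31598000 + 7177500 + 15113000 + 522000 + 10913500 + 6591000 + 966000 + 23759500 + 11290000 + 12096000 = 120026500

120026500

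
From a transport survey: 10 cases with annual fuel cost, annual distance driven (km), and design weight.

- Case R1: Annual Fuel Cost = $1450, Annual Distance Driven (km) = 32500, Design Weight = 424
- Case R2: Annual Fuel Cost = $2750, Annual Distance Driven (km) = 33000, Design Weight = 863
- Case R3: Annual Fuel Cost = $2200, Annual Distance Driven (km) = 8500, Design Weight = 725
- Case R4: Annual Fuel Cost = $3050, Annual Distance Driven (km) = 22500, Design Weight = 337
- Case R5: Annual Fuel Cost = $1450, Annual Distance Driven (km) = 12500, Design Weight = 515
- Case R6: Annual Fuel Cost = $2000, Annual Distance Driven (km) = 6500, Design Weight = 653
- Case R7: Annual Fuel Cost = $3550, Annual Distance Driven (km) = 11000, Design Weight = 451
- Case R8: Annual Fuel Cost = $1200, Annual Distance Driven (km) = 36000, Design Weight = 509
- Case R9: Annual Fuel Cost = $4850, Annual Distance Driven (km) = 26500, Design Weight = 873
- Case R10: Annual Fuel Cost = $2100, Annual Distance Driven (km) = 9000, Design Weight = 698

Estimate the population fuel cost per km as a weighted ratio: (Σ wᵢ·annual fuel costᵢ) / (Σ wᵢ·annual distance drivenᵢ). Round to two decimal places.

Σ wᵢ·y = 1450×424 + 2750×863 + 2200×725 + 3050×337 + 1450×515 + 2000×653 + 3550×451 + 1200×509 + 4850×873 + 2100×698
  = 614800 + 2373250 + 1595000 + 1027850 + 746750 + 1306000 + 1601050 + 610800 + 4234050 + 1465800 = 15575350
Σ wᵢ·x = 32500×424 + 33000×863 + 8500×725 + 22500×337 + 12500×515 + 6500×653 + 11000×451 + 36000×509 + 26500×873 + 9000×698
  = 13780000 + 28479000 + 6162500 + 7582500 + 6437500 + 4244500 + 4961000 + 18324000 + 23134500 + 6282000 = 119387500
Ratio = 15575350 / 119387500 = 0.13046048

0.13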